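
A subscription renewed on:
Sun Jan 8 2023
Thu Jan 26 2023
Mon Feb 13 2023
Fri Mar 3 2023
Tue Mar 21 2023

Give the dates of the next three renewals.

Sat Apr 8 2023, Wed Apr 26 2023, Sun May 14 2023

Every event comes 18 days after the last (18, 18, 18, 18).
Tue Mar 21 2023 + 18 days = Sat Apr 8 2023.
Sat Apr 8 2023 + 18 days = Wed Apr 26 2023.
Wed Apr 26 2023 + 18 days = Sun May 14 2023.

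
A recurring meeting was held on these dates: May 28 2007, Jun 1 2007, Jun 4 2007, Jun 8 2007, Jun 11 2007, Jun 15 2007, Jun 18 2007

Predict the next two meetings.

Every event lands on a Monday or Friday (gaps cycle 4, 3, 4, 3, 4, 3).
So the schedule is: every Monday and Friday.
Next Friday: Jun 22 2007.
Next Monday: Jun 25 2007.

Jun 22 2007, Jun 25 2007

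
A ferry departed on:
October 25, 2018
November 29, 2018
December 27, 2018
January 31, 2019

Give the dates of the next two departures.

February 28, 2019; March 28, 2019

All Thursdays; the gaps (35, 28, 35) vary with month length.
This is the last Thursday of each month.
February 2019 ends with Thursday February 28, 2019.
March 2019 ends with Thursday March 28, 2019.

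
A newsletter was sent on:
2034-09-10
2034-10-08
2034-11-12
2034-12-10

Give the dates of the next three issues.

All dates are Sundays, 28, 35, 28 days apart.
Specifically, the 2nd Sunday of each month.
January 2035 — 2nd Sunday is 2035-01-14.
February 2035 — 2nd Sunday is 2035-02-11.
2nd Sunday of March 2035: 2035-03-11.

2035-01-14, 2035-02-11, 2035-03-11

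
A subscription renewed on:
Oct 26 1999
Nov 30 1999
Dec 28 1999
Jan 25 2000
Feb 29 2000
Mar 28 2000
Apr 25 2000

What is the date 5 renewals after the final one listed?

Every date is a Tuesday; gaps 35, 28, 28, 35, 28, 28 days.
Each is the last Tuesday of its month (at least one falls on the 29th or later, ruling out '4th Tuesday').
May 2000 ends with Tuesday May 30 2000.
June 2000 ends with Tuesday Jun 27 2000.
Last Tuesday of July 2000: Jul 25 2000.
Last Tuesday of August 2000: Aug 29 2000.
Last Tuesday of September 2000: Sep 26 2000.

Sep 26 2000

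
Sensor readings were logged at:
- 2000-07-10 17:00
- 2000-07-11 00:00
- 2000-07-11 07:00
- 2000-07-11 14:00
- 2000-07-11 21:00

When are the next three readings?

Spacing: 7, 7, 7, 7 h — constant 7 h.
2000-07-11 21:00 + 7 h = 2000-07-12 04:00.
2000-07-12 04:00 + 7 h = 2000-07-12 11:00.
2000-07-12 11:00 + 7 h = 2000-07-12 18:00.

2000-07-12 04:00, 2000-07-12 11:00, 2000-07-12 18:00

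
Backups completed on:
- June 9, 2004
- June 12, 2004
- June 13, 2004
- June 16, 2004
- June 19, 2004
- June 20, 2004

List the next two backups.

Gaps: 3, 1, 3, 3, 1 days — not constant, but cyclic with period 3.
The events fall on every Wednesday, Saturday and Sunday.
Next Wednesday: June 23, 2004.
Next Saturday: June 26, 2004.

June 23, 2004; June 26, 2004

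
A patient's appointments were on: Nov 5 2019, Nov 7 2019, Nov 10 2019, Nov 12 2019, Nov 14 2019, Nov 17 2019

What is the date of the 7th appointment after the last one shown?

Gaps: 2, 3, 2, 2, 3 days — not constant, but cyclic with period 3.
The events fall on every Tuesday, Thursday and Sunday.
Next Tuesday: Nov 19 2019.
The following Thursday is Nov 21 2019.
The following Sunday is Nov 24 2019.
The following Tuesday is Nov 26 2019.
The following Thursday is Nov 28 2019.
Next Sunday: Dec 1 2019.
Next Tuesday: Dec 3 2019.

Dec 3 2019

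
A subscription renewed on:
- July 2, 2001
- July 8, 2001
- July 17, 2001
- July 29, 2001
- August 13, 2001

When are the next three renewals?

Intervals are 6, 9, 12, 15 days — an arithmetic progression with common difference 3.
Next gap: 18 days. August 13, 2001 + 18 days = August 31, 2001.
Next gap: 21 days. August 31, 2001 + 21 days = September 21, 2001.
Next gap: 24 days. September 21, 2001 + 24 days = October 15, 2001.

August 31, 2001; September 21, 2001; October 15, 2001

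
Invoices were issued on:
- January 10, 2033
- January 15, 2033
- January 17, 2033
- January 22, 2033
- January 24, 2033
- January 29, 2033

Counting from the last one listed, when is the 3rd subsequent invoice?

February 7, 2033

Every event lands on a Monday or Saturday (gaps cycle 5, 2, 5, 2, 5).
So the schedule is: every Monday and Saturday.
Next Monday: January 31, 2033.
Next Saturday: February 5, 2033.
Next Monday: February 7, 2033.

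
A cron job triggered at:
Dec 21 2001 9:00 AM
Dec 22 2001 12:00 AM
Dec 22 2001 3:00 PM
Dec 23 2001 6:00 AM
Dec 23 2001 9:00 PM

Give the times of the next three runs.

Dec 24 2001 12:00 PM, Dec 25 2001 3:00 AM, Dec 25 2001 6:00 PM

The interval is a steady 15 hours (15, 15, 15, 15).
Dec 23 2001 9:00 PM + 15 h = Dec 24 2001 12:00 PM.
Dec 24 2001 12:00 PM + 15 h = Dec 25 2001 3:00 AM.
Dec 25 2001 3:00 AM + 15 h = Dec 25 2001 6:00 PM.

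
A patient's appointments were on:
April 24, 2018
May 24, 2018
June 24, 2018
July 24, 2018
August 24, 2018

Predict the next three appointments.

September 24, 2018; October 24, 2018; November 24, 2018

The day-of-month is always 24 (30, 31, 30, 31 days between events).
So this recurs on the 24th of each month.
September 2018: September 24, 2018.
October 2018: October 24, 2018.
Next: November 2018 → November 24, 2018.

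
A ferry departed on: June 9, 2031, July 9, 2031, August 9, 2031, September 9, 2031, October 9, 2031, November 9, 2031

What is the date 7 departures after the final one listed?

Gaps: 30, 31, 31, 30, 31 days — not constant. Every event is on the 9th of the month.
Pattern: the 9th of each month.
December 2031: December 9, 2031.
January 2032: January 9, 2032.
February 2032: February 9, 2032.
Next: March 2032 → March 9, 2032.
April 2032: April 9, 2032.
May 2032: May 9, 2032.
Next: June 2032 → June 9, 2032.

June 9, 2032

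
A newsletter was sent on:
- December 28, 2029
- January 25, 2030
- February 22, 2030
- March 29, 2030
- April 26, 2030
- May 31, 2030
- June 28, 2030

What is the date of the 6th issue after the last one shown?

All Fridays; the gaps (28, 28, 35, 28, 35, 28) vary with month length.
This is the last Friday of each month.
Last Friday of July 2030: July 26, 2030.
August 2030 ends with Friday August 30, 2030.
Last Friday of September 2030: September 27, 2030.
October 2030 ends with Friday October 25, 2030.
November 2030 ends with Friday November 29, 2030.
Last Friday of December 2030: December 27, 2030.

December 27, 2030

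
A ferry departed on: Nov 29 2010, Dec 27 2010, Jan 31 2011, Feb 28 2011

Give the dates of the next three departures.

Mar 28 2011, Apr 25 2011, May 30 2011

All Mondays; the gaps (28, 35, 28) vary with month length.
This is the last Monday of each month.
Last Monday of March 2011: Mar 28 2011.
April 2011 ends with Monday Apr 25 2011.
Last Monday of May 2011: May 30 2011.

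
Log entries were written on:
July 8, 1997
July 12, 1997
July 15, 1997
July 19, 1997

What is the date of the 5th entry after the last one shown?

Gaps: 4, 3, 4 days — not constant, but cyclic with period 2.
The events fall on every Tuesday and Saturday.
The following Tuesday is July 22, 1997.
The following Saturday is July 26, 1997.
Next Tuesday: July 29, 1997.
The following Saturday is August 2, 1997.
Next Tuesday: August 5, 1997.

August 5, 1997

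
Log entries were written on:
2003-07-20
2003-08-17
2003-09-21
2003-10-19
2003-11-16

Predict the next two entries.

2003-12-21, 2004-01-18

All dates are Sundays, 28, 35, 28, 28 days apart.
Specifically, the 3rd Sunday of each month.
3rd Sunday of December 2003: 2003-12-21.
January 2004 — 3rd Sunday is 2004-01-18.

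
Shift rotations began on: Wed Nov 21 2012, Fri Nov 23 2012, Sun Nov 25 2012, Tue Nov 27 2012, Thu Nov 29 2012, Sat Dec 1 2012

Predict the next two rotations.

Mon Dec 3 2012, Wed Dec 5 2012

Gaps between consecutive events: 2, 2, 2, 2, 2 days — a constant 2-day interval.
Sat Dec 1 2012 + 2 days = Mon Dec 3 2012.
Mon Dec 3 2012 + 2 days = Wed Dec 5 2012.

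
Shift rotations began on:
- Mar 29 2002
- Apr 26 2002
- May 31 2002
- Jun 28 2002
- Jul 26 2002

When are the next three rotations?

All Fridays; the gaps (28, 35, 28, 28) vary with month length.
This is the last Friday of each month.
August 2002 ends with Friday Aug 30 2002.
September 2002 ends with Friday Sep 27 2002.
Last Friday of October 2002: Oct 25 2002.

Aug 30 2002, Sep 27 2002, Oct 25 2002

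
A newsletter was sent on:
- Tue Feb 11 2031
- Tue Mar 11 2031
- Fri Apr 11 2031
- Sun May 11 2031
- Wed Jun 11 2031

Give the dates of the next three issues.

Fri Jul 11 2031, Mon Aug 11 2031, Thu Sep 11 2031

The day-of-month is always 11 (28, 31, 30, 31 days between events).
So this recurs on the 11th of each month.
July 2031: Fri Jul 11 2031.
Next: August 2031 → Mon Aug 11 2031.
September 2031: Thu Sep 11 2031.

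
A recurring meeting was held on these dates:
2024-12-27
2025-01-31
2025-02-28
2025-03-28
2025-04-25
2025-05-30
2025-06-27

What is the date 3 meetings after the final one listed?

These are Fridays with 35, 28, 28, 28, 35, 28-day gaps.
Each is the final Friday of its month — 2025-01-31 is past the 28th, so '4th Friday' doesn't fit.
Last Friday of July 2025: 2025-07-25.
August 2025 ends with Friday 2025-08-29.
September 2025 ends with Friday 2025-09-26.

2025-09-26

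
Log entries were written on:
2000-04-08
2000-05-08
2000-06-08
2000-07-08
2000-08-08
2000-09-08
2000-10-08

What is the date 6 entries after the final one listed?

Gaps: 30, 31, 30, 31, 31, 30 days — not constant. Every event is on the 8th of the month.
Pattern: the 8th of each month.
Next: November 2000 → 2000-11-08.
December 2000: 2000-12-08.
Next: January 2001 → 2001-01-08.
February 2001: 2001-02-08.
March 2001: 2001-03-08.
April 2001: 2001-04-08.

2001-04-08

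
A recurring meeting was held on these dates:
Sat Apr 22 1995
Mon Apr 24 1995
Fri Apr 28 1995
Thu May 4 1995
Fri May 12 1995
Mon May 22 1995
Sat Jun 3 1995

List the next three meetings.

Sat Jun 17 1995, Mon Jul 3 1995, Fri Jul 21 1995

The spacing grows by 2 each time: 2, 4, 6, 8, 10, 12 days.
Next gap: 14 days. Sat Jun 3 1995 + 14 days = Sat Jun 17 1995.
Next gap: 16 days. Sat Jun 17 1995 + 16 days = Mon Jul 3 1995.
Next gap: 18 days. Mon Jul 3 1995 + 18 days = Fri Jul 21 1995.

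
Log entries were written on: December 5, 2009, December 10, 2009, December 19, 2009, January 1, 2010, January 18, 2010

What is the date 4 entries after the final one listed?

Intervals are 5, 9, 13, 17 days — an arithmetic progression with common difference 4.
Next gap: 21 days. January 18, 2010 + 21 days = February 8, 2010.
Next gap: 25 days. February 8, 2010 + 25 days = March 5, 2010.
Next gap: 29 days. March 5, 2010 + 29 days = April 3, 2010.
Next gap: 33 days. April 3, 2010 + 33 days = May 6, 2010.

May 6, 2010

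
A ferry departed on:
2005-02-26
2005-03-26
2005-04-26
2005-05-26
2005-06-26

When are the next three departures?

The day-of-month is always 26 (28, 31, 30, 31 days between events).
So this recurs on the 26th of each month.
Next: July 2005 → 2005-07-26.
Next: August 2005 → 2005-08-26.
September 2005: 2005-09-26.

2005-07-26, 2005-08-26, 2005-09-26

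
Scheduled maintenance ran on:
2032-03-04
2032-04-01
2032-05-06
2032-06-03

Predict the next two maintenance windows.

All dates are Thursdays, 28, 35, 28 days apart.
Specifically, the 1st Thursday of each month.
1st Thursday of July 2032: 2032-07-01.
1st Thursday of August 2032: 2032-08-05.

2032-07-01, 2032-08-05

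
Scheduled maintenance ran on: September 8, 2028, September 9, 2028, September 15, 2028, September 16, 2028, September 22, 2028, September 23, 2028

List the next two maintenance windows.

Gaps: 1, 6, 1, 6, 1 days — not constant, but cyclic with period 2.
The events fall on every Friday and Saturday.
Next Friday: September 29, 2028.
The following Saturday is September 30, 2028.

September 29, 2028; September 30, 2028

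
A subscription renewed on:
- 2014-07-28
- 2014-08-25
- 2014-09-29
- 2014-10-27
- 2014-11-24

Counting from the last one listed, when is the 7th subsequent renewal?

All Mondays; the gaps (28, 35, 28, 28) vary with month length.
This is the last Monday of each month.
December 2014 ends with Monday 2014-12-29.
Last Monday of January 2015: 2015-01-26.
Last Monday of February 2015: 2015-02-23.
Last Monday of March 2015: 2015-03-30.
Last Monday of April 2015: 2015-04-27.
Last Monday of May 2015: 2015-05-25.
Last Monday of June 2015: 2015-06-29.

2015-06-29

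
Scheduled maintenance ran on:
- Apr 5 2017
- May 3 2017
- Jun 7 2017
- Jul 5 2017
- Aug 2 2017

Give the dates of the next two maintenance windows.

All dates are Wednesdays, 28, 35, 28, 28 days apart.
Specifically, the 1st Wednesday of each month.
1st Wednesday of September 2017: Sep 6 2017.
October 2017 — 1st Wednesday is Oct 4 2017.

Sep 6 2017, Oct 4 2017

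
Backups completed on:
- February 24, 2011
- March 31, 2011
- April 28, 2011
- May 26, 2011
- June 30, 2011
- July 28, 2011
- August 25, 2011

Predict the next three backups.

All Thursdays; the gaps (35, 28, 28, 35, 28, 28) vary with month length.
This is the last Thursday of each month.
September 2011 ends with Thursday September 29, 2011.
October 2011 ends with Thursday October 27, 2011.
November 2011 ends with Thursday November 24, 2011.

September 29, 2011; October 27, 2011; November 24, 2011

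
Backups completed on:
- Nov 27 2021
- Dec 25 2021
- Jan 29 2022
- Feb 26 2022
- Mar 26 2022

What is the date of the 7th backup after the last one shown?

All Saturdays; the gaps (28, 35, 28, 28) vary with month length.
This is the last Saturday of each month.
April 2022 ends with Saturday Apr 30 2022.
May 2022 ends with Saturday May 28 2022.
June 2022 ends with Saturday Jun 25 2022.
Last Saturday of July 2022: Jul 30 2022.
Last Saturday of August 2022: Aug 27 2022.
September 2022 ends with Saturday Sep 24 2022.
October 2022 ends with Saturday Oct 29 2022.

Oct 29 2022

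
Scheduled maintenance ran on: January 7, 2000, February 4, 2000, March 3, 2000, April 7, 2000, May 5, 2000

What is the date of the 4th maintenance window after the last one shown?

All dates are Fridays, 28, 28, 35, 28 days apart.
Specifically, the 1st Friday of each month.
1st Friday of June 2000: June 2, 2000.
1st Friday of July 2000: July 7, 2000.
August 2000 — 1st Friday is August 4, 2000.
1st Friday of September 2000: September 1, 2000.

September 1, 2000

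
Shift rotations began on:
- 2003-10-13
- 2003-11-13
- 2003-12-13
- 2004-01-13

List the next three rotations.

Each date is the 13th; the gaps (31, 30, 31) track the month lengths.
The rule is the 13th of each month.
February 2004: 2004-02-13.
Next: March 2004 → 2004-03-13.
Next: April 2004 → 2004-04-13.

2004-02-13, 2004-03-13, 2004-04-13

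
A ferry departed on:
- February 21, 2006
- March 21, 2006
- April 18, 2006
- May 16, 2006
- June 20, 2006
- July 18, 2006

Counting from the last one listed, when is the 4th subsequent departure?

November 21, 2006

Gaps: 28, 28, 28, 35, 28 days — a mix of 28 and 35. Every date is a Tuesday.
Each is the 3rd Tuesday of its month.
August 2006 — 3rd Tuesday is August 15, 2006.
3rd Tuesday of September 2006: September 19, 2006.
3rd Tuesday of October 2006: October 17, 2006.
November 2006 — 3rd Tuesday is November 21, 2006.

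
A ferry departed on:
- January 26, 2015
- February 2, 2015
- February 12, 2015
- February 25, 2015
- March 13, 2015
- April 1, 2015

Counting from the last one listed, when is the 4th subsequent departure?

Intervals are 7, 10, 13, 16, 19 days — an arithmetic progression with common difference 3.
Next gap: 22 days. April 1, 2015 + 22 days = April 23, 2015.
Next gap: 25 days. April 23, 2015 + 25 days = May 18, 2015.
Next gap: 28 days. May 18, 2015 + 28 days = June 15, 2015.
Next gap: 31 days. June 15, 2015 + 31 days = July 16, 2015.

July 16, 2015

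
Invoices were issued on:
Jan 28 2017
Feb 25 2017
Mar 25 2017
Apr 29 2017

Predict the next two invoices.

All Saturdays; the gaps (28, 28, 35) vary with month length.
This is the last Saturday of each month.
Last Saturday of May 2017: May 27 2017.
June 2017 ends with Saturday Jun 24 2017.

May 27 2017, Jun 24 2017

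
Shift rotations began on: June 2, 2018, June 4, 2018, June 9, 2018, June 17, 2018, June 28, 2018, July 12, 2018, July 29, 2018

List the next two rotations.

Intervals are 2, 5, 8, 11, 14, 17 days — an arithmetic progression with common difference 3.
Next gap: 20 days. July 29, 2018 + 20 days = August 18, 2018.
Next gap: 23 days. August 18, 2018 + 23 days = September 10, 2018.

August 18, 2018; September 10, 2018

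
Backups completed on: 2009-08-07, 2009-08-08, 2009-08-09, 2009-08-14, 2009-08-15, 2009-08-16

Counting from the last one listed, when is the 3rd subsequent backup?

2009-08-23

Gaps: 1, 1, 5, 1, 1 days — not constant, but cyclic with period 3.
The events fall on every Friday, Saturday and Sunday.
Next Friday: 2009-08-21.
The following Saturday is 2009-08-22.
The following Sunday is 2009-08-23.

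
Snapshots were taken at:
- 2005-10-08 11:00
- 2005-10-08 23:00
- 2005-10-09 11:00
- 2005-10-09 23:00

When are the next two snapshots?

2005-10-10 11:00, 2005-10-10 23:00

The interval is a steady 12 hours (12, 12, 12).
2005-10-09 23:00 + 12 h = 2005-10-10 11:00.
2005-10-10 11:00 + 12 h = 2005-10-10 23:00.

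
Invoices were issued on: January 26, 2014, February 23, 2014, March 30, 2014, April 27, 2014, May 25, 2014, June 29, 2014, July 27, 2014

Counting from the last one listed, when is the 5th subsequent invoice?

December 28, 2014

Every date is a Sunday; gaps 28, 35, 28, 28, 35, 28 days.
Each is the last Sunday of its month (at least one falls on the 29th or later, ruling out '4th Sunday').
August 2014 ends with Sunday August 31, 2014.
Last Sunday of September 2014: September 28, 2014.
Last Sunday of October 2014: October 26, 2014.
November 2014 ends with Sunday November 30, 2014.
Last Sunday of December 2014: December 28, 2014.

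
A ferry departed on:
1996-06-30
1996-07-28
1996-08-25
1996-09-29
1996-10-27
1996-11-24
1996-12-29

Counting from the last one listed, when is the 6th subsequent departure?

Every date is a Sunday; gaps 28, 28, 35, 28, 28, 35 days.
Each is the last Sunday of its month (at least one falls on the 29th or later, ruling out '4th Sunday').
January 1997 ends with Sunday 1997-01-26.
Last Sunday of February 1997: 1997-02-23.
March 1997 ends with Sunday 1997-03-30.
Last Sunday of April 1997: 1997-04-27.
Last Sunday of May 1997: 1997-05-25.
June 1997 ends with Sunday 1997-06-29.

1997-06-29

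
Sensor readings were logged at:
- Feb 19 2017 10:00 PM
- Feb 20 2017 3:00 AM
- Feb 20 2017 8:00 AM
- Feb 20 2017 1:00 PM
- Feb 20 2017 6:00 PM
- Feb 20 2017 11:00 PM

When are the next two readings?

Spacing: 5, 5, 5, 5, 5 h — constant 5 h.
Feb 20 2017 11:00 PM + 5 h = Feb 21 2017 4:00 AM.
Feb 21 2017 4:00 AM + 5 h = Feb 21 2017 9:00 AM.

Feb 21 2017 4:00 AM, Feb 21 2017 9:00 AM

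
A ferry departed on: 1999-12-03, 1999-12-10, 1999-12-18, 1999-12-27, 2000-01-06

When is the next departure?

The spacing grows by 1 each time: 7, 8, 9, 10 days.
Next gap: 11 days. 2000-01-06 + 11 days = 2000-01-17.

2000-01-17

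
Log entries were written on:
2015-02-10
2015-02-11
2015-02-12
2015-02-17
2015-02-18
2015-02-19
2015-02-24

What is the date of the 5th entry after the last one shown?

2015-03-05

Every event lands on a Tuesday or Wednesday or Thursday (gaps cycle 1, 1, 5, 1, 1, 5).
So the schedule is: every Tuesday, Wednesday and Thursday.
The following Wednesday is 2015-02-25.
Next Thursday: 2015-02-26.
Next Tuesday: 2015-03-03.
The following Wednesday is 2015-03-04.
The following Thursday is 2015-03-05.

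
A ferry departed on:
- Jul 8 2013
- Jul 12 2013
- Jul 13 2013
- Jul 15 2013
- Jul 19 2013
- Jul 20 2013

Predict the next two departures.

Jul 22 2013, Jul 26 2013

Gaps: 4, 1, 2, 4, 1 days — not constant, but cyclic with period 3.
The events fall on every Monday, Friday and Saturday.
Next Monday: Jul 22 2013.
Next Friday: Jul 26 2013.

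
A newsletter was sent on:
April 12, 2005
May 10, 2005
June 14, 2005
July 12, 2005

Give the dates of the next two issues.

August 9, 2005; September 13, 2005

Gaps: 28, 35, 28 days — a mix of 28 and 35. Every date is a Tuesday.
Each is the 2nd Tuesday of its month.
2nd Tuesday of August 2005: August 9, 2005.
2nd Tuesday of September 2005: September 13, 2005.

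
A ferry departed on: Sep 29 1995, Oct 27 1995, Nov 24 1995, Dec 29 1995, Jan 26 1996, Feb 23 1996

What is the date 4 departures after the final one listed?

Jun 28 1996

These are Fridays with 28, 28, 35, 28, 28-day gaps.
Each is the final Friday of its month — Sep 29 1995 is past the 28th, so '4th Friday' doesn't fit.
Last Friday of March 1996: Mar 29 1996.
Last Friday of April 1996: Apr 26 1996.
Last Friday of May 1996: May 31 1996.
June 1996 ends with Friday Jun 28 1996.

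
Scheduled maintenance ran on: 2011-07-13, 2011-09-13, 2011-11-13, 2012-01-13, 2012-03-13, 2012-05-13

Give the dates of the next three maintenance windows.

2012-07-13, 2012-09-13, 2012-11-13

Each date is the 13th; the gaps (62, 61, 61, 60, 61) track the month lengths.
The rule is the 13th of every 2 months.
Next: July 2012 → 2012-07-13.
September 2012: 2012-09-13.
November 2012: 2012-11-13.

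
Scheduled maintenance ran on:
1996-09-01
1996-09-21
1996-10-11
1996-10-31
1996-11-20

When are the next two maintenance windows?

The spacing is 20, 20, 20, 20 days — always 20 days.
1996-11-20 + 20 days = 1996-12-10.
1996-12-10 + 20 days = 1996-12-30.

1996-12-10, 1996-12-30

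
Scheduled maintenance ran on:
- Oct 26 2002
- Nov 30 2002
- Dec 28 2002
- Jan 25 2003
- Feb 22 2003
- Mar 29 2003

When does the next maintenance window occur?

Apr 26 2003

These are Saturdays with 35, 28, 28, 28, 35-day gaps.
Each is the final Saturday of its month — Nov 30 2002 is past the 28th, so '4th Saturday' doesn't fit.
Last Saturday of April 2003: Apr 26 2003.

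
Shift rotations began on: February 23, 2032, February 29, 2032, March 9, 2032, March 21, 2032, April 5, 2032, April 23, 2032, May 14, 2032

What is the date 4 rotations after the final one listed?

September 5, 2032

Intervals are 6, 9, 12, 15, 18, 21 days — an arithmetic progression with common difference 3.
Next gap: 24 days. May 14, 2032 + 24 days = June 7, 2032.
Next gap: 27 days. June 7, 2032 + 27 days = July 4, 2032.
Next gap: 30 days. July 4, 2032 + 30 days = August 3, 2032.
Next gap: 33 days. August 3, 2032 + 33 days = September 5, 2032.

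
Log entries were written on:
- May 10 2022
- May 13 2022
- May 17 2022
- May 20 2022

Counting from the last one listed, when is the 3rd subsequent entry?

Gaps: 3, 4, 3 days — not constant, but cyclic with period 2.
The events fall on every Tuesday and Friday.
Next Tuesday: May 24 2022.
Next Friday: May 27 2022.
Next Tuesday: May 31 2022.

May 31 2022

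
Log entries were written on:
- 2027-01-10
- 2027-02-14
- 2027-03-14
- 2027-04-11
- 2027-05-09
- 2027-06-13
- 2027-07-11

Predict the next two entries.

Gaps: 35, 28, 28, 28, 35, 28 days — a mix of 28 and 35. Every date is a Sunday.
Each is the 2nd Sunday of its month.
2nd Sunday of August 2027: 2027-08-08.
September 2027 — 2nd Sunday is 2027-09-12.

2027-08-08, 2027-09-12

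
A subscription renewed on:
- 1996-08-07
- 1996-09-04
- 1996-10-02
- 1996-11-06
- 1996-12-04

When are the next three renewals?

1997-01-01, 1997-02-05, 1997-03-05

Gaps: 28, 28, 35, 28 days — a mix of 28 and 35. Every date is a Wednesday.
Each is the 1st Wednesday of its month.
January 1997 — 1st Wednesday is 1997-01-01.
February 1997 — 1st Wednesday is 1997-02-05.
1st Wednesday of March 1997: 1997-03-05.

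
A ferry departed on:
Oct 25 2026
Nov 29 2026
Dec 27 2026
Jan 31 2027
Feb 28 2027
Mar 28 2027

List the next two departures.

All Sundays; the gaps (35, 28, 35, 28, 28) vary with month length.
This is the last Sunday of each month.
April 2027 ends with Sunday Apr 25 2027.
May 2027 ends with Sunday May 30 2027.

Apr 25 2027, May 30 2027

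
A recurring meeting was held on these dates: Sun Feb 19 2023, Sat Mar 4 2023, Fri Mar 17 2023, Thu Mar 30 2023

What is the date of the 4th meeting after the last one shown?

Sun May 21 2023

Gaps between consecutive events: 13, 13, 13 days — a constant 13-day interval.
Thu Mar 30 2023 + 13 days = Wed Apr 12 2023.
Wed Apr 12 2023 + 13 days = Tue Apr 25 2023.
Tue Apr 25 2023 + 13 days = Mon May 8 2023.
Mon May 8 2023 + 13 days = Sun May 21 2023.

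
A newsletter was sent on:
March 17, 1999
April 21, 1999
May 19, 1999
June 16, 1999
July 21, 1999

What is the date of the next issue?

These are Wednesdays at 28- or 35-day spacing (35, 28, 28, 35).
The pattern: 3rd Wednesday of the month.
3rd Wednesday of August 1999: August 18, 1999.

August 18, 1999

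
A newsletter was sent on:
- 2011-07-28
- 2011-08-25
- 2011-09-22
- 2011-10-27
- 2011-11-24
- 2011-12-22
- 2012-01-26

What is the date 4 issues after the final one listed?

2012-05-24

Gaps: 28, 28, 35, 28, 28, 35 days — a mix of 28 and 35. Every date is a Thursday.
Each is the 4th Thursday of its month.
February 2012 — 4th Thursday is 2012-02-23.
March 2012 — 4th Thursday is 2012-03-22.
4th Thursday of April 2012: 2012-04-26.
May 2012 — 4th Thursday is 2012-05-24.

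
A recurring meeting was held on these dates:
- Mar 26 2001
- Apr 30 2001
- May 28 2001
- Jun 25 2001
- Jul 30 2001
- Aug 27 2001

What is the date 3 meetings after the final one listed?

Every date is a Monday; gaps 35, 28, 28, 35, 28 days.
Each is the last Monday of its month (at least one falls on the 29th or later, ruling out '4th Monday').
Last Monday of September 2001: Sep 24 2001.
October 2001 ends with Monday Oct 29 2001.
November 2001 ends with Monday Nov 26 2001.

Nov 26 2001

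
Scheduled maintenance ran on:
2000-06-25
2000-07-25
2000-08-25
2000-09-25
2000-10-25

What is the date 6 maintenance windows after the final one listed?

2001-04-25

Each date is the 25th; the gaps (30, 31, 31, 30) track the month lengths.
The rule is the 25th of each month.
Next: November 2000 → 2000-11-25.
Next: December 2000 → 2000-12-25.
Next: January 2001 → 2001-01-25.
Next: February 2001 → 2001-02-25.
March 2001: 2001-03-25.
April 2001: 2001-04-25.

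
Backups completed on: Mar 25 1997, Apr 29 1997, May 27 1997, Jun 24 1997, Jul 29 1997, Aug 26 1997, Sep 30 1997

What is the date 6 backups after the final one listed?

These are Tuesdays with 35, 28, 28, 35, 28, 35-day gaps.
Each is the final Tuesday of its month — Apr 29 1997 is past the 28th, so '4th Tuesday' doesn't fit.
October 1997 ends with Tuesday Oct 28 1997.
November 1997 ends with Tuesday Nov 25 1997.
Last Tuesday of December 1997: Dec 30 1997.
January 1998 ends with Tuesday Jan 27 1998.
February 1998 ends with Tuesday Feb 24 1998.
March 1998 ends with Tuesday Mar 31 1998.

Mar 31 1998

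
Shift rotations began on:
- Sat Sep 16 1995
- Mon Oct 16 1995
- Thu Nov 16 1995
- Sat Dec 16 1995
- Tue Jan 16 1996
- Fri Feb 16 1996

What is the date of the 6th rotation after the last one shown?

Fri Aug 16 1996

The day-of-month is always 16 (30, 31, 30, 31, 31 days between events).
So this recurs on the 16th of each month.
Next: March 1996 → Sat Mar 16 1996.
Next: April 1996 → Tue Apr 16 1996.
Next: May 1996 → Thu May 16 1996.
June 1996: Sun Jun 16 1996.
Next: July 1996 → Tue Jul 16 1996.
August 1996: Fri Aug 16 1996.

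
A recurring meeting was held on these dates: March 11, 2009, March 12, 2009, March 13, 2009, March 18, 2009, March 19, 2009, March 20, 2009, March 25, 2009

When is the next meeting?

The gap pattern 1, 1, 5, 1, 1, 5 repeats every 3 events.
These are the Wednesdays, Thursdays and Fridays of each week.
Next Thursday: March 26, 2009.

March 26, 2009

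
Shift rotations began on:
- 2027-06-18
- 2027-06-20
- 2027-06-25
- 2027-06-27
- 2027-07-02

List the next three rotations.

Gaps: 2, 5, 2, 5 days — not constant, but cyclic with period 2.
The events fall on every Friday and Sunday.
Next Sunday: 2027-07-04.
Next Friday: 2027-07-09.
The following Sunday is 2027-07-11.

2027-07-04, 2027-07-09, 2027-07-11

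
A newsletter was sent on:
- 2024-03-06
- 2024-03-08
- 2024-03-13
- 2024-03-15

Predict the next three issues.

2024-03-20, 2024-03-22, 2024-03-27

Gaps: 2, 5, 2 days — not constant, but cyclic with period 2.
The events fall on every Wednesday and Friday.
Next Wednesday: 2024-03-20.
The following Friday is 2024-03-22.
The following Wednesday is 2024-03-27.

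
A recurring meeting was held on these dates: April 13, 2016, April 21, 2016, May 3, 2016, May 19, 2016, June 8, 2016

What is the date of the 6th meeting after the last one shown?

December 29, 2016

Intervals are 8, 12, 16, 20 days — an arithmetic progression with common difference 4.
Next gap: 24 days. June 8, 2016 + 24 days = July 2, 2016.
Next gap: 28 days. July 2, 2016 + 28 days = July 30, 2016.
Next gap: 32 days. July 30, 2016 + 32 days = August 31, 2016.
Next gap: 36 days. August 31, 2016 + 36 days = October 6, 2016.
Next gap: 40 days. October 6, 2016 + 40 days = November 15, 2016.
Next gap: 44 days. November 15, 2016 + 44 days = December 29, 2016.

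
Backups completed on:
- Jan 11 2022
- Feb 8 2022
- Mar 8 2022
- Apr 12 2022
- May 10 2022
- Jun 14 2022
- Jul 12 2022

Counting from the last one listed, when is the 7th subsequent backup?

Gaps: 28, 28, 35, 28, 35, 28 days — a mix of 28 and 35. Every date is a Tuesday.
Each is the 2nd Tuesday of its month.
August 2022 — 2nd Tuesday is Aug 9 2022.
2nd Tuesday of September 2022: Sep 13 2022.
October 2022 — 2nd Tuesday is Oct 11 2022.
2nd Tuesday of November 2022: Nov 8 2022.
December 2022 — 2nd Tuesday is Dec 13 2022.
2nd Tuesday of January 2023: Jan 10 2023.
February 2023 — 2nd Tuesday is Feb 14 2023.

Feb 14 2023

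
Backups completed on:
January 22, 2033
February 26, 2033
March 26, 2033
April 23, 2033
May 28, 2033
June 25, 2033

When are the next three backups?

July 23, 2033; August 27, 2033; September 24, 2033

Gaps: 35, 28, 28, 35, 28 days — a mix of 28 and 35. Every date is a Saturday.
Each is the 4th Saturday of its month.
4th Saturday of July 2033: July 23, 2033.
4th Saturday of August 2033: August 27, 2033.
4th Saturday of September 2033: September 24, 2033.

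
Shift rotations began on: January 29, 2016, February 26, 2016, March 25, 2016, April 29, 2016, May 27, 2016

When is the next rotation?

June 24, 2016

These are Fridays with 28, 28, 35, 28-day gaps.
Each is the final Friday of its month — January 29, 2016 is past the 28th, so '4th Friday' doesn't fit.
June 2016 ends with Friday June 24, 2016.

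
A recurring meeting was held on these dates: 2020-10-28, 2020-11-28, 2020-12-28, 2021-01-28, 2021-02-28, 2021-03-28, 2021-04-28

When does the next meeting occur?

Gaps: 31, 30, 31, 31, 28, 31 days — not constant. Every event is on the 28th of the month.
Pattern: the 28th of each month.
Next: May 2021 → 2021-05-28.

2021-05-28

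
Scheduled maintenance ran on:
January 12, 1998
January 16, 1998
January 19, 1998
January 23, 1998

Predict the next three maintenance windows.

January 26, 1998; January 30, 1998; February 2, 1998

Every event lands on a Monday or Friday (gaps cycle 4, 3, 4).
So the schedule is: every Monday and Friday.
The following Monday is January 26, 1998.
Next Friday: January 30, 1998.
Next Monday: February 2, 1998.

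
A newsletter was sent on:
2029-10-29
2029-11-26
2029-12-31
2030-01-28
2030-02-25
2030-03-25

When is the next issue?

Every date is a Monday; gaps 28, 35, 28, 28, 28 days.
Each is the last Monday of its month (at least one falls on the 29th or later, ruling out '4th Monday').
Last Monday of April 2030: 2030-04-29.

2030-04-29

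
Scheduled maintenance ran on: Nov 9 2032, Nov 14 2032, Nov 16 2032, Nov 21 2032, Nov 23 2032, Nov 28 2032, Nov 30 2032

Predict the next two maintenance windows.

Gaps: 5, 2, 5, 2, 5, 2 days — not constant, but cyclic with period 2.
The events fall on every Tuesday and Sunday.
Next Sunday: Dec 5 2032.
The following Tuesday is Dec 7 2032.

Dec 5 2032, Dec 7 2032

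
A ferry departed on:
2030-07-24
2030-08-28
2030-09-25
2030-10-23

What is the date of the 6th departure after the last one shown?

2031-04-23

All dates are Wednesdays, 35, 28, 28 days apart.
Specifically, the 4th Wednesday of each month.
4th Wednesday of November 2030: 2030-11-27.
4th Wednesday of December 2030: 2030-12-25.
4th Wednesday of January 2031: 2031-01-22.
4th Wednesday of February 2031: 2031-02-26.
4th Wednesday of March 2031: 2031-03-26.
April 2031 — 4th Wednesday is 2031-04-23.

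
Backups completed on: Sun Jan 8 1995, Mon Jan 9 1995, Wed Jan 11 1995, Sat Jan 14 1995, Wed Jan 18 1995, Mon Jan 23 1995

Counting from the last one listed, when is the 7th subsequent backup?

Mon Mar 27 1995

Gaps: 1, 2, 3, 4, 5 days — each gap is 1 larger than the previous one.
Next gap: 6 days. Mon Jan 23 1995 + 6 days = Sun Jan 29 1995.
Next gap: 7 days. Sun Jan 29 1995 + 7 days = Sun Feb 5 1995.
Next gap: 8 days. Sun Feb 5 1995 + 8 days = Mon Feb 13 1995.
Next gap: 9 days. Mon Feb 13 1995 + 9 days = Wed Feb 22 1995.
Next gap: 10 days. Wed Feb 22 1995 + 10 days = Sat Mar 4 1995.
Next gap: 11 days. Sat Mar 4 1995 + 11 days = Wed Mar 15 1995.
Next gap: 12 days. Wed Mar 15 1995 + 12 days = Mon Mar 27 1995.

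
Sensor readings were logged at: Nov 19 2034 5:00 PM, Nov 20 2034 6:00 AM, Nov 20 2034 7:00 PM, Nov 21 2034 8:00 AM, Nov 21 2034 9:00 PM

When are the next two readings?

Gaps: 13, 13, 13, 13 hours — each event is 13 hours after the previous one.
Nov 21 2034 9:00 PM + 13 h = Nov 22 2034 10:00 AM.
Nov 22 2034 10:00 AM + 13 h = Nov 22 2034 11:00 PM.

Nov 22 2034 10:00 AM, Nov 22 2034 11:00 PM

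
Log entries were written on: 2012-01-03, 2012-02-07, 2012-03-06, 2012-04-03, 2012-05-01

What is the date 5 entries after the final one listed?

2012-10-02

Gaps: 35, 28, 28, 28 days — a mix of 28 and 35. Every date is a Tuesday.
Each is the 1st Tuesday of its month.
1st Tuesday of June 2012: 2012-06-05.
1st Tuesday of July 2012: 2012-07-03.
August 2012 — 1st Tuesday is 2012-08-07.
September 2012 — 1st Tuesday is 2012-09-04.
October 2012 — 1st Tuesday is 2012-10-02.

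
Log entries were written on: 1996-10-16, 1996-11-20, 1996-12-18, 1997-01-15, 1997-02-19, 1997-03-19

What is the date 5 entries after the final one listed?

1997-08-20

Gaps: 35, 28, 28, 35, 28 days — a mix of 28 and 35. Every date is a Wednesday.
Each is the 3rd Wednesday of its month.
3rd Wednesday of April 1997: 1997-04-16.
May 1997 — 3rd Wednesday is 1997-05-21.
3rd Wednesday of June 1997: 1997-06-18.
3rd Wednesday of July 1997: 1997-07-16.
August 1997 — 3rd Wednesday is 1997-08-20.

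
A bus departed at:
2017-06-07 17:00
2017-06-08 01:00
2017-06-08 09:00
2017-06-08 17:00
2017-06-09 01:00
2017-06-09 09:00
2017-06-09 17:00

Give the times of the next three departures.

2017-06-10 01:00, 2017-06-10 09:00, 2017-06-10 17:00

Spacing: 8, 8, 8, 8, 8, 8 h — constant 8 h.
2017-06-09 17:00 + 8 h = 2017-06-10 01:00.
2017-06-10 01:00 + 8 h = 2017-06-10 09:00.
2017-06-10 09:00 + 8 h = 2017-06-10 17:00.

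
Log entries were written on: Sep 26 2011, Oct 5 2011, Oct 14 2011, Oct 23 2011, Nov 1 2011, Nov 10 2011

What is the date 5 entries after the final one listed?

Every event comes 9 days after the last (9, 9, 9, 9, 9).
Nov 10 2011 + 9 days = Nov 19 2011.
Nov 19 2011 + 9 days = Nov 28 2011.
Nov 28 2011 + 9 days = Dec 7 2011.
Dec 7 2011 + 9 days = Dec 16 2011.
Dec 16 2011 + 9 days = Dec 25 2011.

Dec 25 2011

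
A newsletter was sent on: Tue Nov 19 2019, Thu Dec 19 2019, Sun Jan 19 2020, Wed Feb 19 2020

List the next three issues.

Gaps: 30, 31, 31 days — not constant. Every event is on the 19th of the month.
Pattern: the 19th of each month.
March 2020: Thu Mar 19 2020.
Next: April 2020 → Sun Apr 19 2020.
May 2020: Tue May 19 2020.

Thu Mar 19 2020, Sun Apr 19 2020, Tue May 19 2020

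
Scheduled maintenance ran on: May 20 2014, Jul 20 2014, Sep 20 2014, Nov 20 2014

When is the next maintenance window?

Gaps: 61, 62, 61 days — not constant. Every event is on the 20th of the month.
Pattern: the 20th of every 2 months.
Next: January 2015 → Jan 20 2015.

Jan 20 2015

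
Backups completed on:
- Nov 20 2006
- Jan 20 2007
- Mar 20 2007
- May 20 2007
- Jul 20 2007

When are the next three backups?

Each date is the 20th; the gaps (61, 59, 61, 61) track the month lengths.
The rule is the 20th of every 2 months.
September 2007: Sep 20 2007.
November 2007: Nov 20 2007.
Next: January 2008 → Jan 20 2008.

Sep 20 2007, Nov 20 2007, Jan 20 2008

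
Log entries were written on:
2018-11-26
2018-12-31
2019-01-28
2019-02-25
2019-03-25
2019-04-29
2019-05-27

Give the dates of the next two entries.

2019-06-24, 2019-07-29

Every date is a Monday; gaps 35, 28, 28, 28, 35, 28 days.
Each is the last Monday of its month (at least one falls on the 29th or later, ruling out '4th Monday').
June 2019 ends with Monday 2019-06-24.
Last Monday of July 2019: 2019-07-29.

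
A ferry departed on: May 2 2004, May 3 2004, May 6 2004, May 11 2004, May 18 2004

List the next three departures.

May 27 2004, Jun 7 2004, Jun 20 2004

Gaps: 1, 3, 5, 7 days — each gap is 2 larger than the previous one.
Next gap: 9 days. May 18 2004 + 9 days = May 27 2004.
Next gap: 11 days. May 27 2004 + 11 days = Jun 7 2004.
Next gap: 13 days. Jun 7 2004 + 13 days = Jun 20 2004.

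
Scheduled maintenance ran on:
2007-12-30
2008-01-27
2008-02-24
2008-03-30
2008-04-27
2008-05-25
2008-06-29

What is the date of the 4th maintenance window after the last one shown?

Every date is a Sunday; gaps 28, 28, 35, 28, 28, 35 days.
Each is the last Sunday of its month (at least one falls on the 29th or later, ruling out '4th Sunday').
Last Sunday of July 2008: 2008-07-27.
August 2008 ends with Sunday 2008-08-31.
September 2008 ends with Sunday 2008-09-28.
October 2008 ends with Sunday 2008-10-26.

2008-10-26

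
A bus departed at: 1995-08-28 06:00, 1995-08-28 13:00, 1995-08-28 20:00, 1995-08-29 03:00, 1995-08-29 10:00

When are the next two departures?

Gaps: 7, 7, 7, 7 hours — each event is 7 hours after the previous one.
1995-08-29 10:00 + 7 h = 1995-08-29 17:00.
1995-08-29 17:00 + 7 h = 1995-08-30 00:00.

1995-08-29 17:00, 1995-08-30 00:00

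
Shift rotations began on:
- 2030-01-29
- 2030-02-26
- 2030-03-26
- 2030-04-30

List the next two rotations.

2030-05-28, 2030-06-25

All Tuesdays; the gaps (28, 28, 35) vary with month length.
This is the last Tuesday of each month.
Last Tuesday of May 2030: 2030-05-28.
Last Tuesday of June 2030: 2030-06-25.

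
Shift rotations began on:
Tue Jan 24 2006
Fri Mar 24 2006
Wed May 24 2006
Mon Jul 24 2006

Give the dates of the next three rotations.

Each date is the 24th; the gaps (59, 61, 61) track the month lengths.
The rule is the 24th of every 2 months.
September 2006: Sun Sep 24 2006.
Next: November 2006 → Fri Nov 24 2006.
January 2007: Wed Jan 24 2007.

Sun Sep 24 2006, Fri Nov 24 2006, Wed Jan 24 2007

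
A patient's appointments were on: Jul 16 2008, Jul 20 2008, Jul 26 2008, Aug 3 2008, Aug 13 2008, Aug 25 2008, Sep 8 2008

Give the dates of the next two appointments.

Intervals are 4, 6, 8, 10, 12, 14 days — an arithmetic progression with common difference 2.
Next gap: 16 days. Sep 8 2008 + 16 days = Sep 24 2008.
Next gap: 18 days. Sep 24 2008 + 18 days = Oct 12 2008.

Sep 24 2008, Oct 12 2008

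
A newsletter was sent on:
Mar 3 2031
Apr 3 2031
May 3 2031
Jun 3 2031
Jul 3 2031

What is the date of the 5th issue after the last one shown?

Each date is the 3rd; the gaps (31, 30, 31, 30) track the month lengths.
The rule is the 3rd of each month.
Next: August 2031 → Aug 3 2031.
Next: September 2031 → Sep 3 2031.
Next: October 2031 → Oct 3 2031.
November 2031: Nov 3 2031.
December 2031: Dec 3 2031.

Dec 3 2031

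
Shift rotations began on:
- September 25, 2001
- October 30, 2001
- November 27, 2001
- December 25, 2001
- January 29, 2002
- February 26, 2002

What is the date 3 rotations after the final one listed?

These are Tuesdays with 35, 28, 28, 35, 28-day gaps.
Each is the final Tuesday of its month — October 30, 2001 is past the 28th, so '4th Tuesday' doesn't fit.
March 2002 ends with Tuesday March 26, 2002.
Last Tuesday of April 2002: April 30, 2002.
May 2002 ends with Tuesday May 28, 2002.

May 28, 2002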